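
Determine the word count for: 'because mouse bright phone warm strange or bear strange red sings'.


Counting words by splitting on spaces:
  Word 1: 'because'
  Word 2: 'mouse'
  Word 3: 'bright'
  Word 4: 'phone'
  Word 5: 'warm'
  Word 6: 'strange'
  Word 7: 'or'
  Word 8: 'bear'
  Word 9: 'strange'
  Word 10: 'red'
  Word 11: 'sings'
Total words: 11

11


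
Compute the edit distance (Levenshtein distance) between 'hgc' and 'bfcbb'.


Building DP table for s1='hgc' (len 3) and s2='bfcbb' (len 5):
       b  f  c  b  b
    0  1  2  3  4  5
  h 1  1  2  3  4  5
  g 2  2  2  3  4  5
  c 3  3  3  2  3  4
Edit distance = dp[3][5] = 4

4


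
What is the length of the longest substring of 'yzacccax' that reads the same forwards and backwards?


Scanning 'yzacccax' for palindromic substrings.
Substring at positions 2-6: 'accca'.
Check: reverse('accca') = 'accca' -> palindrome confirmed.
Neighbouring characters ('z' / 'x') break symmetry, so it cannot extend further.
No longer palindromic substring exists; longest length = 5

5


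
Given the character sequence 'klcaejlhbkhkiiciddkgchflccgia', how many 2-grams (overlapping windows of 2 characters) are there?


String 'klcaejlhbkhkiiciddkgchflccgia' has length L = 29.
Number of overlapping n-grams = L - n + 1
Substituting: 29 - 2 + 1 = 28

28


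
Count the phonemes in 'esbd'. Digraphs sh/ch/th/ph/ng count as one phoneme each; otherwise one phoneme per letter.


Parsing 'esbd' greedily, digraphs first:
  'e' -> vowel phoneme (phonemes so far: 1)
  's' -> consonant phoneme (phonemes so far: 2)
  'b' -> consonant phoneme (phonemes so far: 3)
  'd' -> consonant phoneme (phonemes so far: 4)
Total phonemes: 4

4


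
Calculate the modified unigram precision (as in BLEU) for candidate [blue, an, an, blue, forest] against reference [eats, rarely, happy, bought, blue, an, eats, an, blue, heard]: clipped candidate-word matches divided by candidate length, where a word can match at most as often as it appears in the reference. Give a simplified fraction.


Reference word counts: {'an': 2, 'blue': 2, 'bought': 1, 'eats': 2, 'happy': 1, 'heard': 1, 'rarely': 1}
Checking each candidate word (with clipping):
  'blue' -> in reference (ref count 2, used 1/2) -> match (matches: 1)
  'an' -> in reference (ref count 2, used 1/2) -> match (matches: 2)
  'an' -> in reference (ref count 2, used 2/2) -> match (matches: 3)
  'blue' -> in reference (ref count 2, used 2/2) -> match (matches: 4)
  'forest' -> not in reference -> no match (matches: 4)
Clipped matches: 4, Candidate length: 5
Precision = 4/5

4/5


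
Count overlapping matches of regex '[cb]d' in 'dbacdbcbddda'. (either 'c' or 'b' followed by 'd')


Pattern: [cb]d means either 'c' or 'b' followed by 'd'.
Scanning 'dbacdbcbddda' position-by-position:
  Pos 0: window 'db' -> no
  Pos 1: window 'ba' -> no
  Pos 2: window 'ac' -> no
  Pos 3: window 'cd' -> MATCH
  Pos 4: window 'db' -> no
  Pos 5: window 'bc' -> no
  Pos 6: window 'cb' -> no
  Pos 7: window 'bd' -> MATCH
  Pos 8: window 'dd' -> no
  Pos 9: window 'dd' -> no
  Pos 10: window 'da' -> no
  Pos 11: window 'a' -> no
Total matches: 2

2


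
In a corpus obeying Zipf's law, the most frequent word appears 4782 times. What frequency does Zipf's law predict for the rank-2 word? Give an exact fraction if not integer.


Zipf's law: freq(rank) = f1 / rank
f1 = 4782, rank = 2
freq = 4782 / 2
= 2391

2391


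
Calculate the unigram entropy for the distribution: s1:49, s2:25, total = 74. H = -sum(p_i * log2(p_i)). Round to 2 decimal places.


Computing entropy H = -sum(p_i * log2(p_i)):
  s1: p = 49/74 = 0.6622, -p*log2(p) = 0.3938
  s2: p = 25/74 = 0.3378, -p*log2(p) = 0.5289
H = sum of terms = 0.9227
Rounded to 2 decimals: 0.92

0.92


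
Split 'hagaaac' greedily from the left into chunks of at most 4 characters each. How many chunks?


'hagaaac' has 7 characters.
Chunking with max size 4:
  Chunk 1: 'haga' (positions 0-3)
  Chunk 2: 'aac' (positions 4-6)
Total chunks: ceil(7 / 4) = 2

2


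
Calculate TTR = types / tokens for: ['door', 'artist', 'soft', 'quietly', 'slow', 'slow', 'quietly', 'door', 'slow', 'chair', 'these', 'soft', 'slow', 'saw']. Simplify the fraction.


Tokens: 14
Unique types: ('artist', 'chair', 'door', 'quietly', 'saw', 'slow', 'soft', 'these') = 8
TTR = 8/14
Simplify: divide both by 2 -> 4/7
TTR = 4/7

4/7


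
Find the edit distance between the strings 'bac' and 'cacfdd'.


Building DP table for s1='bac' (len 3) and s2='cacfdd' (len 6):
       c  a  c  f  d  d
    0  1  2  3  4  5  6
  b 1  1  2  3  4  5  6
  a 2  2  1  2  3  4  5
  c 3  2  2  1  2  3  4
Edit distance = dp[3][6] = 4

4


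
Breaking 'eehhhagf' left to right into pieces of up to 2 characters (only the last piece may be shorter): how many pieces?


'eehhhagf' has 8 characters.
Chunking with max size 2:
  Chunk 1: 'ee' (positions 0-1)
  Chunk 2: 'hh' (positions 2-3)
  Chunk 3: 'ha' (positions 4-5)
  Chunk 4: 'gf' (positions 6-7)
Total chunks: ceil(8 / 2) = 4

4


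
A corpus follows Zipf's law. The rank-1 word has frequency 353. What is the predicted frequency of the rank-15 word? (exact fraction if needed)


Zipf's law: freq(rank) = f1 / rank
f1 = 353, rank = 15
freq = 353 / 15
GCD(353, 15) = 1
Simplified: 353/15

353/15


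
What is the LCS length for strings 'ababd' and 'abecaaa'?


DP table for LCS of 'ababd' and 'abecaaa':
       a  b  e  c  a  a  a
    0  0  0  0  0  0  0  0
  a 0  1  1  1  1  1  1  1
  b 0  1  2  2  2  2  2  2
  a 0  1  2  2  2  3  3  3
  b 0  1  2  2  2  3  3  3
  d 0  1  2  2  2  3  3  3
LCS: 'aba'
LCS length = 3

3


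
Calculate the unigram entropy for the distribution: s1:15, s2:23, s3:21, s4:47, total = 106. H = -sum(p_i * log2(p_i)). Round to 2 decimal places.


Computing entropy H = -sum(p_i * log2(p_i)):
  s1: p = 15/106 = 0.1415, -p*log2(p) = 0.3992
  s2: p = 23/106 = 0.2170, -p*log2(p) = 0.4783
  s3: p = 21/106 = 0.1981, -p*log2(p) = 0.4627
  s4: p = 47/106 = 0.4434, -p*log2(p) = 0.5203
H = sum of terms = 1.8605
Rounded to 2 decimals: 1.86

1.86


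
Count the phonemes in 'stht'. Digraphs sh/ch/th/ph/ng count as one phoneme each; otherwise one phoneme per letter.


Parsing 'stht' greedily, digraphs first:
  's' -> consonant phoneme (phonemes so far: 1)
  'th' -> digraph (1 consonant phoneme) (phonemes so far: 2)
  't' -> consonant phoneme (phonemes so far: 3)
Total phonemes: 3

3


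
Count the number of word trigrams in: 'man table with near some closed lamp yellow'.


Word trigrams from [8] words:
  Trigram 1: (man table with)
  Trigram 2: (table with near)
  Trigram 3: (with near some)
  Trigram 4: (near some closed)
  Trigram 5: (some closed lamp)
  Trigram 6: (closed lamp yellow)
Total word trigrams: 8 - 2 = 6

6


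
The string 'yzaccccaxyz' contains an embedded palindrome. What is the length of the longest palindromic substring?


Scanning 'yzaccccaxyz' for palindromic substrings.
Substring at positions 2-7: 'acccca'.
Check: reverse('acccca') = 'acccca' -> palindrome confirmed.
Neighbouring characters ('z' / 'x') break symmetry, so it cannot extend further.
No longer palindromic substring exists; longest length = 6

6


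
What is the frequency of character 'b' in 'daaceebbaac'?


Scanning 'daaceebbaac' for 'b':
  Position 6: 'b' -> MATCH (count: 1)
  Position 7: 'b' -> MATCH (count: 2)
Total occurrences of 'b': 2

2


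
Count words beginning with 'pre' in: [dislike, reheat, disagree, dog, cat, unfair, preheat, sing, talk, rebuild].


Checking each word for prefix 'pre':
  'dislike' -> no (count: 0)
  'reheat' -> no (count: 0)
  'disagree' -> no (count: 0)
  'dog' -> no (count: 0)
  'cat' -> no (count: 0)
  'unfair' -> no (count: 0)
  'preheat' -> YES, starts with 'pre' (count: 1)
  'sing' -> no (count: 1)
  'talk' -> no (count: 1)
  'rebuild' -> no (count: 1)
Total with prefix 'pre': 1

1


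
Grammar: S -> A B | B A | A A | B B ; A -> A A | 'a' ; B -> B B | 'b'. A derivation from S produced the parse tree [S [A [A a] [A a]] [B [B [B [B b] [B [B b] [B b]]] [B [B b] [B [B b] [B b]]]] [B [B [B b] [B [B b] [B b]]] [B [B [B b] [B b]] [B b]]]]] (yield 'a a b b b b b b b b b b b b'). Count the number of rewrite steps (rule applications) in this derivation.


Every bracketed nonterminal node [X ...] in the tree is produced by exactly one rule application.
Reading the tree off as a leftmost derivation:
  Step 1: S  =>  A B   (applied S -> A B)
  Step 2: A B  =>  A A B   (applied A -> A A)
  Step 3: A A B  =>  a A B   (applied A -> a)
  Step 4: a A B  =>  a a B   (applied A -> a)
  Step 5: a a B  =>  a a B B   (applied B -> B B)
  Step 6: a a B B  =>  a a B B B   (applied B -> B B)
  Step 7: a a B B B  =>  a a B B B B   (applied B -> B B)
  Step 8: a a B B B B  =>  a a b B B B   (applied B -> b)
  Step 9: a a b B B B  =>  a a b B B B B   (applied B -> B B)
  Step 10: a a b B B B B  =>  a a b b B B B   (applied B -> b)
  Step 11: a a b b B B B  =>  a a b b b B B   (applied B -> b)
  Step 12: a a b b b B B  =>  a a b b b B B B   (applied B -> B B)
  Step 13: a a b b b B B B  =>  a a b b b b B B   (applied B -> b)
  Step 14: a a b b b b B B  =>  a a b b b b B B B   (applied B -> B B)
  Step 15: a a b b b b B B B  =>  a a b b b b b B B   (applied B -> b)
  Step 16: a a b b b b b B B  =>  a a b b b b b b B   (applied B -> b)
  Step 17: a a b b b b b b B  =>  a a b b b b b b B B   (applied B -> B B)
  Step 18: a a b b b b b b B B  =>  a a b b b b b b B B B   (applied B -> B B)
  Step 19: a a b b b b b b B B B  =>  a a b b b b b b b B B   (applied B -> b)
  Step 20: a a b b b b b b b B B  =>  a a b b b b b b b B B B   (applied B -> B B)
  Step 21: a a b b b b b b b B B B  =>  a a b b b b b b b b B B   (applied B -> b)
  Step 22: a a b b b b b b b b B B  =>  a a b b b b b b b b b B   (applied B -> b)
  Step 23: a a b b b b b b b b b B  =>  a a b b b b b b b b b B B   (applied B -> B B)
  Step 24: a a b b b b b b b b b B B  =>  a a b b b b b b b b b B B B   (applied B -> B B)
  Step 25: a a b b b b b b b b b B B B  =>  a a b b b b b b b b b b B B   (applied B -> b)
  Step 26: a a b b b b b b b b b b B B  =>  a a b b b b b b b b b b b B   (applied B -> b)
  Step 27: a a b b b b b b b b b b b B  =>  a a b b b b b b b b b b b b   (applied B -> b)
Final yield: a a b b b b b b b b b b b b
Total rewrite steps: 27

27


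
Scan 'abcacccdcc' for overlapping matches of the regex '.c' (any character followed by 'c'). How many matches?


Pattern: .c means any character followed by 'c'.
Scanning 'abcacccdcc' position-by-position:
  Pos 0: window 'ab' -> no
  Pos 1: window 'bc' -> MATCH
  Pos 2: window 'ca' -> no
  Pos 3: window 'ac' -> MATCH
  Pos 4: window 'cc' -> MATCH
  Pos 5: window 'cc' -> MATCH
  Pos 6: window 'cd' -> no
  Pos 7: window 'dc' -> MATCH
  Pos 8: window 'cc' -> MATCH
  Pos 9: window 'c' -> no
Total matches: 6

6


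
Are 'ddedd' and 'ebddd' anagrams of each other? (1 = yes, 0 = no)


Sort characters of 'ddedd': 'dddde'
Sort characters of 'ebddd': 'bddde'
Sorted forms differ -> they are NOT anagrams
Result: 0

0


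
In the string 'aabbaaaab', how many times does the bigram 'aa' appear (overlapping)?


Scanning 'aabbaaaab' for bigram 'aa':
  Position 0: 'aa' -> MATCH
  Position 1: 'ab' -> no
  Position 2: 'bb' -> no
  Position 3: 'ba' -> no
  Position 4: 'aa' -> MATCH
  Position 5: 'aa' -> MATCH
  Position 6: 'aa' -> MATCH
  Position 7: 'ab' -> no
Total matches: 4

4


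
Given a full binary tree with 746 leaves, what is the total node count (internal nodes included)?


Leaf nodes (terminals): 746
Internal nodes = n - 1 = 746 - 1 = 745
Total = leaves + internal = 746 + 745 = 1491

1491


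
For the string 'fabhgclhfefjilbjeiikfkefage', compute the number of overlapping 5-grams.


String 'fabhgclhfefjilbjeiikfkefage' has length L = 27.
Number of overlapping n-grams = L - n + 1
Substituting: 27 - 5 + 1 = 23

23


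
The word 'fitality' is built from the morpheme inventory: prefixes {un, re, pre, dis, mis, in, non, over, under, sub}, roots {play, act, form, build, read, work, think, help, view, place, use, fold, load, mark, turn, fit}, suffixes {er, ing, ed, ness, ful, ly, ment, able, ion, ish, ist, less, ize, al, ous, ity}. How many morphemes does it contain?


Segmenting 'fitality' against the inventory:
  'fit' -> root (morpheme 1)
  'al' -> suffix (morpheme 2)
  'ity' -> suffix (morpheme 3)
Total morphemes: 3

3


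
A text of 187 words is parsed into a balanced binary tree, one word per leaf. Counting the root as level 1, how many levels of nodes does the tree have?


In a balanced binary tree with n leaves the deepest leaf is ceil(log2(n)) edges below the root,
so counting node levels inclusive of root and leaves gives ceil(log2(n)) + 1 levels.
log2(187) = 7.5469
ceil(7.5469) = 8
levels = 8 + 1 = 9

9


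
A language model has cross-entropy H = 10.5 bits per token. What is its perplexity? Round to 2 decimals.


Perplexity formula: PP = 2^H
H = 10.5
PP = 2^10.5
Decompose: 2^10.5 = 2^10 * 2^0.5 = 2^10 * sqrt(2)
2^10 = 1024, sqrt(2) ~ 1.4142136
PP ~ 1024 * 1.4142136 = 1448.1547264
Rounded to 2 decimals: 1448.15

1448.15


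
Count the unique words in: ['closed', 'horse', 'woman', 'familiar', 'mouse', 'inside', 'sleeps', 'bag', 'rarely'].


Listing all tokens and tracking unique types:
  Token 1: 'closed' -> NEW (unique so far: 1)
  Token 2: 'horse' -> NEW (unique so far: 2)
  Token 3: 'woman' -> NEW (unique so far: 3)
  Token 4: 'familiar' -> NEW (unique so far: 4)
  Token 5: 'mouse' -> NEW (unique so far: 5)
  Token 6: 'inside' -> NEW (unique so far: 6)
  Token 7: 'sleeps' -> NEW (unique so far: 7)
  Token 8: 'bag' -> NEW (unique so far: 8)
  Token 9: 'rarely' -> NEW (unique so far: 9)
Unique types: ('bag', 'closed', 'familiar', 'horse', 'inside', 'mouse', 'rarely', 'sleeps', 'woman')
Vocabulary size: 9

9


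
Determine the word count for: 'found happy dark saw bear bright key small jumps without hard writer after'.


Counting words by splitting on spaces:
  Word 1: 'found'
  Word 2: 'happy'
  Word 3: 'dark'
  Word 4: 'saw'
  Word 5: 'bear'
  Word 6: 'bright'
  Word 7: 'key'
  Word 8: 'small'
  Word 9: 'jumps'
  Word 10: 'without'
  Word 11: 'hard'
  Word 12: 'writer'
  Word 13: 'after'
Total words: 13

13


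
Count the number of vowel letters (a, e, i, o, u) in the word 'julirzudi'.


Scanning each character of 'julirzudi':
  Position 1: 'j' -> consonant (running count: 0)
  Position 2: 'u' -> vowel (running count: 1)
  Position 3: 'l' -> consonant (running count: 1)
  Position 4: 'i' -> vowel (running count: 2)
  Position 5: 'r' -> consonant (running count: 2)
  Position 6: 'z' -> consonant (running count: 2)
  Position 7: 'u' -> vowel (running count: 3)
  Position 8: 'd' -> consonant (running count: 3)
  Position 9: 'i' -> vowel (running count: 4)
Total vowels: 4

4


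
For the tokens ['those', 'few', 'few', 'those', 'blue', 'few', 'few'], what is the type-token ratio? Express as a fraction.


Tokens: 7
Unique types: ('blue', 'few', 'those') = 3
TTR = 3/7
Already in lowest terms.

3/7


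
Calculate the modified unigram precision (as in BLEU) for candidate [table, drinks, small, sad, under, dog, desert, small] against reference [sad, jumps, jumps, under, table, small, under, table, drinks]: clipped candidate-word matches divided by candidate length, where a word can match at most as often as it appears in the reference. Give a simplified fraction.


Reference word counts: {'drinks': 1, 'jumps': 2, 'sad': 1, 'small': 1, 'table': 2, 'under': 2}
Checking each candidate word (with clipping):
  'table' -> in reference (ref count 2, used 1/2) -> match (matches: 1)
  'drinks' -> in reference (ref count 1, used 1/1) -> match (matches: 2)
  'small' -> in reference (ref count 1, used 1/1) -> match (matches: 3)
  'sad' -> in reference (ref count 1, used 1/1) -> match (matches: 4)
  'under' -> in reference (ref count 2, used 1/2) -> match (matches: 5)
  'dog' -> not in reference -> no match (matches: 5)
  'desert' -> not in reference -> no match (matches: 5)
  'small' -> ref count 1 already used up (1/1) -> clipped, no match (matches: 5)
Clipped matches: 5, Candidate length: 8
Precision = 5/8

5/8


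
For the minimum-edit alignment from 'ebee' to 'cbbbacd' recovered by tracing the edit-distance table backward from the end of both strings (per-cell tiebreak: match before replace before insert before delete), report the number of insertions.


Edit distance = 6. Backtracking from cell (4, 7) with preference match > replace > insert > delete,
then listing the resulting alignment 'ebee' -> 'cbbbacd' left to right:
  Step 1: insert 'c' [insertion #1]
  Step 2: insert 'b' [insertion #2]
  Step 3: replace e->b
  Step 4: keep 'b'
  Step 5: insert 'a' [insertion #3]
  Step 6: replace e->c
  Step 7: replace e->d
Total insertions: 3

3


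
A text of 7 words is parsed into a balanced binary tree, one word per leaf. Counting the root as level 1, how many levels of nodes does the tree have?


In a balanced binary tree with n leaves the deepest leaf is ceil(log2(n)) edges below the root,
so counting node levels inclusive of root and leaves gives ceil(log2(n)) + 1 levels.
log2(7) = 2.8074
ceil(2.8074) = 3
levels = 3 + 1 = 4

4


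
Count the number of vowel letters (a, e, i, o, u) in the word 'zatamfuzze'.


Scanning each character of 'zatamfuzze':
  Position 1: 'z' -> consonant (running count: 0)
  Position 2: 'a' -> vowel (running count: 1)
  Position 3: 't' -> consonant (running count: 1)
  Position 4: 'a' -> vowel (running count: 2)
  Position 5: 'm' -> consonant (running count: 2)
  Position 6: 'f' -> consonant (running count: 2)
  Position 7: 'u' -> vowel (running count: 3)
  Position 8: 'z' -> consonant (running count: 3)
  Position 9: 'z' -> consonant (running count: 3)
  Position 10: 'e' -> vowel (running count: 4)
Total vowels: 4

4


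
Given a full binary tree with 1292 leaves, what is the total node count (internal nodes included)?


Leaf nodes (terminals): 1292
Internal nodes = n - 1 = 1292 - 1 = 1291
Total = leaves + internal = 1292 + 1291 = 2583

2583


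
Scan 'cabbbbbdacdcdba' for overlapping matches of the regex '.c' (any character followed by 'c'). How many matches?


Pattern: .c means any character followed by 'c'.
Scanning 'cabbbbbdacdcdba' position-by-position:
  Pos 0: window 'ca' -> no
  Pos 1: window 'ab' -> no
  Pos 2: window 'bb' -> no
  Pos 3: window 'bb' -> no
  Pos 4: window 'bb' -> no
  Pos 5: window 'bb' -> no
  Pos 6: window 'bd' -> no
  Pos 7: window 'da' -> no
  Pos 8: window 'ac' -> MATCH
  Pos 9: window 'cd' -> no
  Pos 10: window 'dc' -> MATCH
  Pos 11: window 'cd' -> no
  Pos 12: window 'db' -> no
  Pos 13: window 'ba' -> no
  Pos 14: window 'a' -> no
Total matches: 2

2


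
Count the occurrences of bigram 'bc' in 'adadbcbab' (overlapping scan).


Scanning 'adadbcbab' for bigram 'bc':
  Position 0: 'ad' -> no
  Position 1: 'da' -> no
  Position 2: 'ad' -> no
  Position 3: 'db' -> no
  Position 4: 'bc' -> MATCH
  Position 5: 'cb' -> no
  Position 6: 'ba' -> no
  Position 7: 'ab' -> no
Total matches: 1

1


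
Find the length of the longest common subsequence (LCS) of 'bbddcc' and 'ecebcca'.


DP table for LCS of 'bbddcc' and 'ecebcca':
       e  c  e  b  c  c  a
    0  0  0  0  0  0  0  0
  b 0  0  0  0  1  1  1  1
  b 0  0  0  0  1  1  1  1
  d 0  0  0  0  1  1  1  1
  d 0  0  0  0  1  1  1  1
  c 0  0  1  1  1  2  2  2
  c 0  0  1  1  1  2  3  3
LCS: 'bcc'
LCS length = 3

3


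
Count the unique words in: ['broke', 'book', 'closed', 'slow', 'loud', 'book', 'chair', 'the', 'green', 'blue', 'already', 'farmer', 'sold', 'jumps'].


Listing all tokens and tracking unique types:
  Token 1: 'broke' -> NEW (unique so far: 1)
  Token 2: 'book' -> NEW (unique so far: 2)
  Token 3: 'closed' -> NEW (unique so far: 3)
  Token 4: 'slow' -> NEW (unique so far: 4)
  Token 5: 'loud' -> NEW (unique so far: 5)
  Token 6: 'book' -> duplicate (unique so far: 5)
  Token 7: 'chair' -> NEW (unique so far: 6)
  Token 8: 'the' -> NEW (unique so far: 7)
  Token 9: 'green' -> NEW (unique so far: 8)
  Token 10: 'blue' -> NEW (unique so far: 9)
  Token 11: 'already' -> NEW (unique so far: 10)
  Token 12: 'farmer' -> NEW (unique so far: 11)
  Token 13: 'sold' -> NEW (unique so far: 12)
  Token 14: 'jumps' -> NEW (unique so far: 13)
Unique types: ('already', 'blue', 'book', 'broke', 'chair', 'closed', 'farmer', 'green', 'jumps', 'loud', 'slow', 'sold', 'the')
Vocabulary size: 13

13


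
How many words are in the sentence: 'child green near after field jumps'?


Counting words by splitting on spaces:
  Word 1: 'child'
  Word 2: 'green'
  Word 3: 'near'
  Word 4: 'after'
  Word 5: 'field'
  Word 6: 'jumps'
Total words: 6

6


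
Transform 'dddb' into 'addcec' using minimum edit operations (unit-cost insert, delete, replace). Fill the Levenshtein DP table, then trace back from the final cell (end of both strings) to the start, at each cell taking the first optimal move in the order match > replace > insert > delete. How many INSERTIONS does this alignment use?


Edit distance = 4. Backtracking from cell (4, 6) with preference match > replace > insert > delete,
then listing the resulting alignment 'dddb' -> 'addcec' left to right:
  Step 1: insert 'a' [insertion #1]
  Step 2: keep 'd'
  Step 3: keep 'd'
  Step 4: insert 'c' [insertion #2]
  Step 5: replace d->e
  Step 6: replace b->c
Total insertions: 2

2


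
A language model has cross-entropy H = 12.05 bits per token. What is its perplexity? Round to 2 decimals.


Perplexity formula: PP = 2^H
H = 12.05
PP = 2^12.05
Decompose: 2^12.05 = 2^12 * 2^0.05
2^12 = 4096, 2^0.05 ~ 1.0352649
PP ~ 4096 * 1.0352649 = 4240.4450304
Rounded to 2 decimals: 4240.45

4240.45


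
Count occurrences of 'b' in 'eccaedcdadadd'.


Scanning 'eccaedcdadadd' for 'b':
  No matches found.
Total occurrences of 'b': 0

0


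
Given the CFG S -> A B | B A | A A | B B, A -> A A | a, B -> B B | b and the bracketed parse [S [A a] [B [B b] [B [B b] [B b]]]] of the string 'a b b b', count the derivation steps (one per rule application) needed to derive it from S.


Every bracketed nonterminal node [X ...] in the tree is produced by exactly one rule application.
Reading the tree off as a leftmost derivation:
  Step 1: S  =>  A B   (applied S -> A B)
  Step 2: A B  =>  a B   (applied A -> a)
  Step 3: a B  =>  a B B   (applied B -> B B)
  Step 4: a B B  =>  a b B   (applied B -> b)
  Step 5: a b B  =>  a b B B   (applied B -> B B)
  Step 6: a b B B  =>  a b b B   (applied B -> b)
  Step 7: a b b B  =>  a b b b   (applied B -> b)
Final yield: a b b b
Total rewrite steps: 7

7


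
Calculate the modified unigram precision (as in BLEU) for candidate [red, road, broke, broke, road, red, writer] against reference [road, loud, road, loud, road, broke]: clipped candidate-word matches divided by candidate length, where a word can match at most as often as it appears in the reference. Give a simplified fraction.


Reference word counts: {'broke': 1, 'loud': 2, 'road': 3}
Checking each candidate word (with clipping):
  'red' -> not in reference -> no match (matches: 0)
  'road' -> in reference (ref count 3, used 1/3) -> match (matches: 1)
  'broke' -> in reference (ref count 1, used 1/1) -> match (matches: 2)
  'broke' -> ref count 1 already used up (1/1) -> clipped, no match (matches: 2)
  'road' -> in reference (ref count 3, used 2/3) -> match (matches: 3)
  'red' -> not in reference -> no match (matches: 3)
  'writer' -> not in reference -> no match (matches: 3)
Clipped matches: 3, Candidate length: 7
Precision = 3/7

3/7


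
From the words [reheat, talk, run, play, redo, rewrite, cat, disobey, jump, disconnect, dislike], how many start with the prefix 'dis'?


Checking each word for prefix 'dis':
  'reheat' -> no (count: 0)
  'talk' -> no (count: 0)
  'run' -> no (count: 0)
  'play' -> no (count: 0)
  'redo' -> no (count: 0)
  'rewrite' -> no (count: 0)
  'cat' -> no (count: 0)
  'disobey' -> YES, starts with 'dis' (count: 1)
  'jump' -> no (count: 1)
  'disconnect' -> YES, starts with 'dis' (count: 2)
  'dislike' -> YES, starts with 'dis' (count: 3)
Total with prefix 'dis': 3

3


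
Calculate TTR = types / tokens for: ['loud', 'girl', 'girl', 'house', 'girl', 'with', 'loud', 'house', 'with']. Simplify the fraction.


Tokens: 9
Unique types: ('girl', 'house', 'loud', 'with') = 4
TTR = 4/9
Already in lowest terms.

4/9


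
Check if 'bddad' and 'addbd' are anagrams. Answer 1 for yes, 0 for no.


Sort characters of 'bddad': 'abddd'
Sort characters of 'addbd': 'abddd'
Sorted forms match -> they ARE anagrams
Result: 1

1


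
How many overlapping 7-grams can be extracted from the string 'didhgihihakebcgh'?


String 'didhgihihakebcgh' has length L = 16.
Number of overlapping n-grams = L - n + 1
Substituting: 16 - 7 + 1 = 10

10


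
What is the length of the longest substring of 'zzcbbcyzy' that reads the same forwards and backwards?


Scanning 'zzcbbcyzy' for palindromic substrings.
Substring at positions 2-5: 'cbbc'.
Check: reverse('cbbc') = 'cbbc' -> palindrome confirmed.
Neighbouring characters ('z' / 'y') break symmetry, so it cannot extend further.
No longer palindromic substring exists; longest length = 4

4


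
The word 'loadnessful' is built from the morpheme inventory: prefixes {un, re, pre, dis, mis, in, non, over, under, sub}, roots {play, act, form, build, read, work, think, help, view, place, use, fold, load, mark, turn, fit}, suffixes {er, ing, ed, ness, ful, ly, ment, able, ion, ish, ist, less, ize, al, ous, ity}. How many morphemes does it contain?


Segmenting 'loadnessful' against the inventory:
  'load' -> root (morpheme 1)
  'ness' -> suffix (morpheme 2)
  'ful' -> suffix (morpheme 3)
Total morphemes: 3

3


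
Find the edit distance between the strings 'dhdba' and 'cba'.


Building DP table for s1='dhdba' (len 5) and s2='cba' (len 3):
       c  b  a
    0  1  2  3
  d 1  1  2  3
  h 2  2  2  3
  d 3  3  3  3
  b 4  4  3  4
  a 5  5  4  3
Edit distance = dp[5][3] = 3

3


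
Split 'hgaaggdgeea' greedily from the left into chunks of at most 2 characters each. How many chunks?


'hgaaggdgeea' has 11 characters.
Chunking with max size 2:
  Chunk 1: 'hg' (positions 0-1)
  Chunk 2: 'aa' (positions 2-3)
  Chunk 3: 'gg' (positions 4-5)
  Chunk 4: 'dg' (positions 6-7)
  Chunk 5: 'ee' (positions 8-9)
  Chunk 6: 'a' (positions 10-10)
Total chunks: ceil(11 / 2) = 6

6


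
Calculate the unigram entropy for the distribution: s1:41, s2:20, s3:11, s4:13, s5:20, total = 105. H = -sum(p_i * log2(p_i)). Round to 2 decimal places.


Computing entropy H = -sum(p_i * log2(p_i)):
  s1: p = 41/105 = 0.3905, -p*log2(p) = 0.5298
  s2: p = 20/105 = 0.1905, -p*log2(p) = 0.4557
  s3: p = 11/105 = 0.1048, -p*log2(p) = 0.3410
  s4: p = 13/105 = 0.1238, -p*log2(p) = 0.3731
  s5: p = 20/105 = 0.1905, -p*log2(p) = 0.4557
H = sum of terms = 2.1553
Rounded to 2 decimals: 2.16

2.16


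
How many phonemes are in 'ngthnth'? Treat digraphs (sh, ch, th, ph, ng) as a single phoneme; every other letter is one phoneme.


Parsing 'ngthnth' greedily, digraphs first:
  'ng' -> digraph (1 consonant phoneme) (phonemes so far: 1)
  'th' -> digraph (1 consonant phoneme) (phonemes so far: 2)
  'n' -> consonant phoneme (phonemes so far: 3)
  'th' -> digraph (1 consonant phoneme) (phonemes so far: 4)
Total phonemes: 4

4


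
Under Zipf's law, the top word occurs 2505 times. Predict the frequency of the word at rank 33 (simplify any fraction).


Zipf's law: freq(rank) = f1 / rank
f1 = 2505, rank = 33
freq = 2505 / 33
GCD(2505, 33) = 3
Simplified: 835/11

835/11


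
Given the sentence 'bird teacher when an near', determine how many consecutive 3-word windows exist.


Word trigrams from [5] words:
  Trigram 1: (bird teacher when)
  Trigram 2: (teacher when an)
  Trigram 3: (when an near)
Total word trigrams: 5 - 2 = 3

3


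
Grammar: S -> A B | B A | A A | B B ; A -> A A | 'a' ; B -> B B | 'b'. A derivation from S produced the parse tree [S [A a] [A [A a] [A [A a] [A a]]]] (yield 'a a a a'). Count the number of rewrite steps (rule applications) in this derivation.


Every bracketed nonterminal node [X ...] in the tree is produced by exactly one rule application.
Reading the tree off as a leftmost derivation:
  Step 1: S  =>  A A   (applied S -> A A)
  Step 2: A A  =>  a A   (applied A -> a)
  Step 3: a A  =>  a A A   (applied A -> A A)
  Step 4: a A A  =>  a a A   (applied A -> a)
  Step 5: a a A  =>  a a A A   (applied A -> A A)
  Step 6: a a A A  =>  a a a A   (applied A -> a)
  Step 7: a a a A  =>  a a a a   (applied A -> a)
Final yield: a a a a
Total rewrite steps: 7

7


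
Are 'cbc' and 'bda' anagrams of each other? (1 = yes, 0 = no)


Sort characters of 'cbc': 'bcc'
Sort characters of 'bda': 'abd'
Sorted forms differ -> they are NOT anagrams
Result: 0

0


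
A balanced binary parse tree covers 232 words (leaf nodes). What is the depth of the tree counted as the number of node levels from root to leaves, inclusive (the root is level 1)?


In a balanced binary tree with n leaves the deepest leaf is ceil(log2(n)) edges below the root,
so counting node levels inclusive of root and leaves gives ceil(log2(n)) + 1 levels.
log2(232) = 7.8580
ceil(7.8580) = 8
levels = 8 + 1 = 9

9


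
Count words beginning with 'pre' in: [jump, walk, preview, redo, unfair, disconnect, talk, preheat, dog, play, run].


Checking each word for prefix 'pre':
  'jump' -> no (count: 0)
  'walk' -> no (count: 0)
  'preview' -> YES, starts with 'pre' (count: 1)
  'redo' -> no (count: 1)
  'unfair' -> no (count: 1)
  'disconnect' -> no (count: 1)
  'talk' -> no (count: 1)
  'preheat' -> YES, starts with 'pre' (count: 2)
  'dog' -> no (count: 2)
  'play' -> no (count: 2)
  'run' -> no (count: 2)
Total with prefix 'pre': 2

2


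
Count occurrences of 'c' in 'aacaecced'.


Scanning 'aacaecced' for 'c':
  Position 2: 'c' -> MATCH (count: 1)
  Position 5: 'c' -> MATCH (count: 2)
  Position 6: 'c' -> MATCH (count: 3)
Total occurrences of 'c': 3

3


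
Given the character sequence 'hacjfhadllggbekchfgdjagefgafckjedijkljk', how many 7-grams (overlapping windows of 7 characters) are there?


String 'hacjfhadllggbekchfgdjagefgafckjedijkljk' has length L = 39.
Number of overlapping n-grams = L - n + 1
Substituting: 39 - 7 + 1 = 33

33


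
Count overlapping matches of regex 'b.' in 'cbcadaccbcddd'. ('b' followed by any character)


Pattern: b. means 'b' followed by any character.
Scanning 'cbcadaccbcddd' position-by-position:
  Pos 0: window 'cb' -> no
  Pos 1: window 'bc' -> MATCH
  Pos 2: window 'ca' -> no
  Pos 3: window 'ad' -> no
  Pos 4: window 'da' -> no
  Pos 5: window 'ac' -> no
  Pos 6: window 'cc' -> no
  Pos 7: window 'cb' -> no
  Pos 8: window 'bc' -> MATCH
  Pos 9: window 'cd' -> no
  Pos 10: window 'dd' -> no
  Pos 11: window 'dd' -> no
  Pos 12: window 'd' -> no
Total matches: 2

2


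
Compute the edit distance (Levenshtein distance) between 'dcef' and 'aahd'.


Building DP table for s1='dcef' (len 4) and s2='aahd' (len 4):
       a  a  h  d
    0  1  2  3  4
  d 1  1  2  3  3
  c 2  2  2  3  4
  e 3  3  3  3  4
  f 4  4  4  4  4
Edit distance = dp[4][4] = 4

4


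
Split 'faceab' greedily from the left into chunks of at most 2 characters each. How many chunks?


'faceab' has 6 characters.
Chunking with max size 2:
  Chunk 1: 'fa' (positions 0-1)
  Chunk 2: 'ce' (positions 2-3)
  Chunk 3: 'ab' (positions 4-5)
Total chunks: ceil(6 / 2) = 3

3


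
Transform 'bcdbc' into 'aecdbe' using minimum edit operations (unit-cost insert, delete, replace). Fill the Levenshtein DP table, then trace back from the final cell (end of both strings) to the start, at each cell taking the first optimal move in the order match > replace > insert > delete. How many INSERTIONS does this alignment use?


Edit distance = 3. Backtracking from cell (5, 6) with preference match > replace > insert > delete,
then listing the resulting alignment 'bcdbc' -> 'aecdbe' left to right:
  Step 1: insert 'a' [insertion #1]
  Step 2: replace b->e
  Step 3: keep 'c'
  Step 4: keep 'd'
  Step 5: keep 'b'
  Step 6: replace c->e
Total insertions: 1

1


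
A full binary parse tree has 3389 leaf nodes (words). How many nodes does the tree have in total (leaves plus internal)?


Leaf nodes (terminals): 3389
Internal nodes = n - 1 = 3389 - 1 = 3388
Total = leaves + internal = 3389 + 3388 = 6777

6777


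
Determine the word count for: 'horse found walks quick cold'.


Counting words by splitting on spaces:
  Word 1: 'horse'
  Word 2: 'found'
  Word 3: 'walks'
  Word 4: 'quick'
  Word 5: 'cold'
Total words: 5

5


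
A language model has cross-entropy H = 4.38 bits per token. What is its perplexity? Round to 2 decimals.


Perplexity formula: PP = 2^H
H = 4.38
PP = 2^4.38
Decompose: 2^4.38 = 2^4 * 2^0.38
2^4 = 16, 2^0.38 ~ 1.3013419
PP ~ 16 * 1.3013419 = 20.8214704
Rounded to 2 decimals: 20.82

20.82


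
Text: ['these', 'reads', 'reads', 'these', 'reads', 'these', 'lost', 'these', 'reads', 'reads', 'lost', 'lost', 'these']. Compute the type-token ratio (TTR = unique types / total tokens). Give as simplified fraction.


Tokens: 13
Unique types: ('lost', 'reads', 'these') = 3
TTR = 3/13
Already in lowest terms.

3/13


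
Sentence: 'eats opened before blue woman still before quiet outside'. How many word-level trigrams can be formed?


Word trigrams from [9] words:
  Trigram 1: (eats opened before)
  Trigram 2: (opened before blue)
  Trigram 3: (before blue woman)
  Trigram 4: (blue woman still)
  Trigram 5: (woman still before)
  Trigram 6: (still before quiet)
  Trigram 7: (before quiet outside)
Total word trigrams: 9 - 2 = 7

7


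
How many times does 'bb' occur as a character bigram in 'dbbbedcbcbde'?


Scanning 'dbbbedcbcbde' for bigram 'bb':
  Position 0: 'db' -> no
  Position 1: 'bb' -> MATCH
  Position 2: 'bb' -> MATCH
  Position 3: 'be' -> no
  Position 4: 'ed' -> no
  Position 5: 'dc' -> no
  Position 6: 'cb' -> no
  Position 7: 'bc' -> no
  Position 8: 'cb' -> no
  Position 9: 'bd' -> no
  Position 10: 'de' -> no
Total matches: 2

2


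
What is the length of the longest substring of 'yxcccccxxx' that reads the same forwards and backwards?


Scanning 'yxcccccxxx' for palindromic substrings.
Substring at positions 1-7: 'xcccccx'.
Check: reverse('xcccccx') = 'xcccccx' -> palindrome confirmed.
Neighbouring characters ('y' / 'x') break symmetry, so it cannot extend further.
No longer palindromic substring exists; longest length = 7

7


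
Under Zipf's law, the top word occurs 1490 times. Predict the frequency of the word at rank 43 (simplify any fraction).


Zipf's law: freq(rank) = f1 / rank
f1 = 1490, rank = 43
freq = 1490 / 43
GCD(1490, 43) = 1
Simplified: 1490/43

1490/43


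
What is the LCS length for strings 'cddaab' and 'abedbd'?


DP table for LCS of 'cddaab' and 'abedbd':
       a  b  e  d  b  d
    0  0  0  0  0  0  0
  c 0  0  0  0  0  0  0
  d 0  0  0  0  1  1  1
  d 0  0  0  0  1  1  2
  a 0  1  1  1  1  1  2
  a 0  1  1  1  1  1  2
  b 0  1  2  2  2  2  2
LCS: 'dd'
LCS length = 2

2


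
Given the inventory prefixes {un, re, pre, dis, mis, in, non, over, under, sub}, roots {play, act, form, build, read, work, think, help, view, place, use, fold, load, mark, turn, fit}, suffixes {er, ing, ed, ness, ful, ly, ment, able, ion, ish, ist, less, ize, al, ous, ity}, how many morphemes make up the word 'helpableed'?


Segmenting 'helpableed' against the inventory:
  'help' -> root (morpheme 1)
  'able' -> suffix (morpheme 2)
  'ed' -> suffix (morpheme 3)
Total morphemes: 3

3


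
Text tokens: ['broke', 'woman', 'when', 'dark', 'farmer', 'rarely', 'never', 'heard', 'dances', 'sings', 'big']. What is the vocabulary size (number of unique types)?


Listing all tokens and tracking unique types:
  Token 1: 'broke' -> NEW (unique so far: 1)
  Token 2: 'woman' -> NEW (unique so far: 2)
  Token 3: 'when' -> NEW (unique so far: 3)
  Token 4: 'dark' -> NEW (unique so far: 4)
  Token 5: 'farmer' -> NEW (unique so far: 5)
  Token 6: 'rarely' -> NEW (unique so far: 6)
  Token 7: 'never' -> NEW (unique so far: 7)
  Token 8: 'heard' -> NEW (unique so far: 8)
  Token 9: 'dances' -> NEW (unique so far: 9)
  Token 10: 'sings' -> NEW (unique so far: 10)
  Token 11: 'big' -> NEW (unique so far: 11)
Unique types: ('big', 'broke', 'dances', 'dark', 'farmer', 'heard', 'never', 'rarely', 'sings', 'when', 'woman')
Vocabulary size: 11

11


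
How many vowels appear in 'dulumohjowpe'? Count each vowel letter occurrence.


Scanning each character of 'dulumohjowpe':
  Position 1: 'd' -> consonant (running count: 0)
  Position 2: 'u' -> vowel (running count: 1)
  Position 3: 'l' -> consonant (running count: 1)
  Position 4: 'u' -> vowel (running count: 2)
  Position 5: 'm' -> consonant (running count: 2)
  Position 6: 'o' -> vowel (running count: 3)
  Position 7: 'h' -> consonant (running count: 3)
  Position 8: 'j' -> consonant (running count: 3)
  Position 9: 'o' -> vowel (running count: 4)
  Position 10: 'w' -> consonant (running count: 4)
  Position 11: 'p' -> consonant (running count: 4)
  Position 12: 'e' -> vowel (running count: 5)
Total vowels: 5

5


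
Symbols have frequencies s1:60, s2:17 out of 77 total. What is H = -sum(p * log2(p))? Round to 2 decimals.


Computing entropy H = -sum(p_i * log2(p_i)):
  s1: p = 60/77 = 0.7792, -p*log2(p) = 0.2804
  s2: p = 17/77 = 0.2208, -p*log2(p) = 0.4811
H = sum of terms = 0.7615
Rounded to 2 decimals: 0.76

0.76


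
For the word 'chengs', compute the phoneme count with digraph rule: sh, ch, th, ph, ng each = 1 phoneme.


Parsing 'chengs' greedily, digraphs first:
  'ch' -> digraph (1 consonant phoneme) (phonemes so far: 1)
  'e' -> vowel phoneme (phonemes so far: 2)
  'ng' -> digraph (1 consonant phoneme) (phonemes so far: 3)
  's' -> consonant phoneme (phonemes so far: 4)
Total phonemes: 4

4


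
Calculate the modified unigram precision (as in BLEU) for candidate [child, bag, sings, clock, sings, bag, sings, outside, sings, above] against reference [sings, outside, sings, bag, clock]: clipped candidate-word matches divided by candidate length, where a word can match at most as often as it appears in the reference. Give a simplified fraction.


Reference word counts: {'bag': 1, 'clock': 1, 'outside': 1, 'sings': 2}
Checking each candidate word (with clipping):
  'child' -> not in reference -> no match (matches: 0)
  'bag' -> in reference (ref count 1, used 1/1) -> match (matches: 1)
  'sings' -> in reference (ref count 2, used 1/2) -> match (matches: 2)
  'clock' -> in reference (ref count 1, used 1/1) -> match (matches: 3)
  'sings' -> in reference (ref count 2, used 2/2) -> match (matches: 4)
  'bag' -> ref count 1 already used up (1/1) -> clipped, no match (matches: 4)
  'sings' -> ref count 2 already used up (2/2) -> clipped, no match (matches: 4)
  'outside' -> in reference (ref count 1, used 1/1) -> match (matches: 5)
  'sings' -> ref count 2 already used up (2/2) -> clipped, no match (matches: 5)
  'above' -> not in reference -> no match (matches: 5)
Clipped matches: 5, Candidate length: 10
Precision = 5/10 = 1/2

1/2


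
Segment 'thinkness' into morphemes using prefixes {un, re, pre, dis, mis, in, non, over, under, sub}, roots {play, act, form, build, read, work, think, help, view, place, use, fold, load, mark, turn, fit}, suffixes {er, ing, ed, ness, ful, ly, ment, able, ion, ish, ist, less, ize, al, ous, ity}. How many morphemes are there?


Segmenting 'thinkness' against the inventory:
  'think' -> root (morpheme 1)
  'ness' -> suffix (morpheme 2)
Total morphemes: 2

2


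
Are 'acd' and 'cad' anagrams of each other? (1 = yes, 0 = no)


Sort characters of 'acd': 'acd'
Sort characters of 'cad': 'acd'
Sorted forms match -> they ARE anagrams
Result: 1

1


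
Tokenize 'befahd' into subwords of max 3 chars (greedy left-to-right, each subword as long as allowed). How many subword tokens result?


'befahd' has 6 characters.
Chunking with max size 3:
  Chunk 1: 'bef' (positions 0-2)
  Chunk 2: 'ahd' (positions 3-5)
Total chunks: ceil(6 / 3) = 2

2
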